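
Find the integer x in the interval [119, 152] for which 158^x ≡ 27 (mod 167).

126

Compute 158^119 mod 167 = 71, then multiply by 158 repeatedly:
  158^119=71  158^120=29  158^121=73  158^122=11  158^123=68
  158^124=56  158^125=164  158^126=27
Found 27 at exponent 126.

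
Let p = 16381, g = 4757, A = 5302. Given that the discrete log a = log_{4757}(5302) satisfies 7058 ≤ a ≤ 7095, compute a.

Compute 4757^7058 mod 16381 = 2601, then multiply by 4757 repeatedly:
  4757^7058=2601  4757^7059=5302
Found 5302 at exponent 7059.

7059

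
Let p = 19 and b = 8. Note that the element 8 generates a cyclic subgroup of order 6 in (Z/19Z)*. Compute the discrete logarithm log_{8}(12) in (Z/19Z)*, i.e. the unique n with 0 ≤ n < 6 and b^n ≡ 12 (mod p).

Successive powers of 8 modulo 19:
  8^0=1  8^1=8  8^2=7  8^3=18  8^4=11  8^5=12
So 8^5 ≡ 12 (mod 19), giving n = 5.

5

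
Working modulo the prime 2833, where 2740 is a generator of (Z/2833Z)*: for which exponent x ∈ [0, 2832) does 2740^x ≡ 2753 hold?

Baby-step giant-step with m = ceil(sqrt(2832)) = 54.
Baby table (2740^j mod 2833 for j=0..53):
  0:1  1:2740  2:150  3:215  4:2669  5:1087  6:897  7:1569
  8:1399  9:211  10:208  11:487  12:37  13:2225  14:2717  15:2289
  16:2431  17:557  18:2026  19:1393  20:769  21:2141  22:2030  23:1021
  24:1369  25:168  26:1374  27:2536  28:2124  29:778  30:1304  31:547
  32:123  33:2726  34:1452  35:948  36:2492  37:550  38:2677  39:343
  40:2097  41:456  42:87  43:408  44:1718  45:1707  46:2730  47:1080
  48:1548  49:519  50:2727  51:1359  52:1098  53:2707
Giant step factor: 2740^(-54) ≡ 1211 (mod 2833).
Scan 2753·1211^i mod 2833 for i = 0, 1, …:
  i=0: 2753   i=1: 2275   i=2: 1349   i=3: 1831
  i=4: 1935   i=5: 394   i=6: 1190   i=7: 1926
  i=8: 827   i=9: 1448     …   i=42: 2527
  i=43: 557
Match at i=43, j=17: x = 43·54 + 17 = 2339.

2339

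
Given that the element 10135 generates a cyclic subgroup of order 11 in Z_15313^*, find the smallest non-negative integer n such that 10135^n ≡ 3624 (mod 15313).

Successive powers of 10135 modulo 15313:
  10135^0=1  10135^1=10135  10135^2=13934  10135^3=4604  10135^4=2829  10135^5=5979
  10135^6=3624
So 10135^6 ≡ 3624 (mod 15313), giving n = 6.

6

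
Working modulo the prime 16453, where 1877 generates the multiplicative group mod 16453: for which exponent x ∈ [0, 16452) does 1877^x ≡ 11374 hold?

9899

Baby-step giant-step with m = ceil(sqrt(16452)) = 129.
Baby table (1877^j mod 16453 for j=0..128):
  0:1  1:1877  2:2187  3:8202  4:11599  5:4004  6:12940  7:3752
  8:620  9:12030  10:6794  11:1263  12:1419  13:14530  14:10189  15:6367
  16:5981  17:5391  18:312  19:9769  20:7771  21:8809  22:15681  23:15273
  24:6295  25:2461  26:12457  27:2076  28:13744  29:15637  30:14950  31:8785
  32:3539  33:12144  34:6883  35:3786  36:15079  37:4123  38:5961  39:757
  40:5931  41:10259  42:6133  43:10994  44:3676  45:6045  46:10348  47:8656
  48:8201  49:9722  50:1817  51:4738  52:8606  53:13069  54:15543  55:3042
  56:643  57:5842  58:7736  59:8926  60:4948  61:7904  62:11655  63:10398
  64:3788  65:2380  66:8497  67:5912  68:7502  69:13939  70:3233  71:13637
  72:12234  73:11283  74:3180  75:12874  76:11494  77:4355  78:13647  79:14551
  80:247  81:2935  82:13693  83:2175  84:2131  85:1808  86:4298  87:5376
  88:5063  89:9870  90:16365  91:15807  92:4980  93:2156  94:15827  95:9614
  96:12990  97:15337  98:11252  99:10805  100:10889  101:4027  102:6752  103:4694
  104:8283  105:15559  106:168  107:2729  108:5450  109:12337  110:7178  111:14552
  112:2124  113:5122  114:5442  115:13774  116:6135  117:14748  118:8050  119:5996
  120:640  121:211  122:1175  123:773  124:3057  125:12345  126:5741  127:15595
  128:1928
Giant step factor: 1877^(-129) ≡ 1985 (mod 16453).
Scan 11374·1985^i mod 16453 for i = 0, 1, …:
  i=0: 11374   i=1: 3874   i=2: 6339   i=3: 12823
  i=4: 864   i=5: 3928   i=6: 14811   i=7: 14777
  i=8: 13099   i=9: 5775     …   i=75: 3254
  i=76: 9614
Match at i=76, j=95: x = 76·129 + 95 = 9899.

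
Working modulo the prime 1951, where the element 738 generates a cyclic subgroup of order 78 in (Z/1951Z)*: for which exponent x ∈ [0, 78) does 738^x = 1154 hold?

23

Successive powers of 738 modulo 1951:
  738^0=1  738^1=738  738^2=315  738^3=301  738^4=1675  738^5=1167
  738^6=855  738^7=817  738^8=87  738^9=1774  738^10=91  738^11=824
  738^12=1351  738^13=77  738^14=247  738^15=843  738^16=1716  738^17=209
  738^18=113  738^19=1452  738^20=477  738^21=846  738^22=28  738^23=1154
So 738^23 ≡ 1154 (mod 1951), giving x = 23.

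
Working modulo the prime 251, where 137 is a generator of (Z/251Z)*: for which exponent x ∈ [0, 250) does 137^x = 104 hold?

183

Baby-step giant-step with m = ceil(sqrt(250)) = 16.
Baby table (137^j mod 251 for j=0..15):
  0:1  1:137  2:195  3:109  4:124  5:171  6:84  7:213
  8:65  9:120  10:125  11:57  12:28  13:71  14:189  15:40
Giant step factor: 137^(-16) ≡ 245 (mod 251).
Scan 104·245^i mod 251 for i = 0, 1, …:
  i=0: 104   i=1: 129   i=2: 230   i=3: 126
  i=4: 248   i=5: 18   i=6: 143   i=7: 146
  i=8: 128   i=9: 236   i=10: 90   i=11: 213
Match at i=11, j=7: x = 11·16 + 7 = 183.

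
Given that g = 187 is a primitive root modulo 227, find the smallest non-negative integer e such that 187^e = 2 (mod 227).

105

Baby-step giant-step with m = ceil(sqrt(226)) = 16.
Baby table (187^j mod 227 for j=0..15):
  0:1  1:187  2:11  3:14  4:121  5:154  6:196  7:105
  8:113  9:20  10:108  11:220  12:53  13:150  14:129  15:61
Giant step factor: 187^(-16) ≡ 4 (mod 227).
Scan 2·4^i mod 227 for i = 0, 1, …:
  i=0: 2   i=1: 8   i=2: 32   i=3: 128
  i=4: 58   i=5: 5   i=6: 20
Match at i=6, j=9: e = 6·16 + 9 = 105.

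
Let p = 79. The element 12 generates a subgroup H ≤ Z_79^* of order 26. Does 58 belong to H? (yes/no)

58 ∈ ⟨12⟩ iff 58^26 ≡ 1 (mod 79), since |⟨12⟩| = 26.
58^26 mod 79 = 1.
Since 1 = 1, 58 lies in the subgroup.

yes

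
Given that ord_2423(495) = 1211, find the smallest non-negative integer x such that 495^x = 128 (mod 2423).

574

Baby-step giant-step with m = ceil(sqrt(1211)) = 35.
Baby table (495^j mod 2423 for j=0..34):
  0:1  1:495  2:302  3:1687  4:1553  5:644  6:1367  7:648
  8:924  9:1856  10:403  11:799  12:556  13:1421  14:725  15:271
  16:880  17:1883  18:1653  19:1684  20:68  21:2161  22:1152  23:835
  24:1415  25:178  26:882  27:450  28:2257  29:212  30:751  31:1026
  32:1463  33:2131  34:840
Giant step factor: 495^(-35) ≡ 1285 (mod 2423).
Scan 128·1285^i mod 2423 for i = 0, 1, …:
  i=0: 128   i=1: 2139   i=2: 933   i=3: 1943
  i=4: 1065   i=5: 1953   i=6: 1800   i=7: 1458
  i=8: 551   i=9: 519     …   i=15: 2301
  i=16: 725
Match at i=16, j=14: x = 16·35 + 14 = 574.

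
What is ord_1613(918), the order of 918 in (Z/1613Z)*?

The order of 918 must divide p − 1 = 1612 = 2^2 · 13 · 31.
Divisors: 1, 2, 4, 13, 26, 31, 52, 62, 124, 403, 806, 1612.
Check each in increasing order: 918^1 ≡ 918;  918^2 ≡ 738;  918^4 ≡ 1063;  918^13 ≡ 482;  918^26 ≡ 52;  918^31 ≡ 1.
Smallest exponent giving 1 is 31.

31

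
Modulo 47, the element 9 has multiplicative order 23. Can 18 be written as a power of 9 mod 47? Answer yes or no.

yes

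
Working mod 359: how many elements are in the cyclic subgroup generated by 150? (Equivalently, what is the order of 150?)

179

The order of 150 must divide p − 1 = 358 = 2 · 179.
Divisors: 1, 2, 179, 358.
Check each in increasing order: 150^1 ≡ 150;  150^2 ≡ 242;  150^179 ≡ 1.
Smallest exponent giving 1 is 179.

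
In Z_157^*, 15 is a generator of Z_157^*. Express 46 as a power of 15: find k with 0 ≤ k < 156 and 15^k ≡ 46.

Baby-step giant-step with m = ceil(sqrt(156)) = 13.
Baby table (15^j mod 157 for j=0..12):
  0:1  1:15  2:68  3:78  4:71  5:123  6:118  7:43
  8:17  9:98  10:57  11:70  12:108
Giant step factor: 15^(-13) ≡ 22 (mod 157).
Scan 46·22^i mod 157 for i = 0, 1, …:
  i=0: 46   i=1: 70
Match at i=1, j=11: k = 1·13 + 11 = 24.

24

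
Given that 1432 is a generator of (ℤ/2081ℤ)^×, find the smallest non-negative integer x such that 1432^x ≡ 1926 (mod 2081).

Baby-step giant-step with m = ceil(sqrt(2080)) = 46.
Baby table (1432^j mod 2081 for j=0..45):
  0:1  1:1432  2:839  3:711  4:543  5:1363  6:1919  7:1088
  8:1428  9:1354  10:1517  11:1861  12:1272  13:629  14:1736  15:1238
  16:1885  17:263  18:2036  19:71  20:1784  21:1301  22:537  23:1095
  24:1047  25:984  26:251  27:1500  28:408  29:1576  30:1028  31:829
  32:958  33:477  34:496  35:651  36:2025  37:967  38:879  39:1804
  40:807  41:669  42:748  43:1502  44:1191  45:1173
Giant step factor: 1432^(-46) ≡ 1596 (mod 2081).
Scan 1926·1596^i mod 2081 for i = 0, 1, …:
  i=0: 1926   i=1: 259   i=2: 1326   i=3: 2000
  i=4: 1827   i=5: 411   i=6: 441   i=7: 458
  i=8: 537
Match at i=8, j=22: x = 8·46 + 22 = 390.

390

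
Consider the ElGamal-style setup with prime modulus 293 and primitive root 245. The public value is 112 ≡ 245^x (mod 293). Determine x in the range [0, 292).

287

Baby-step giant-step with m = ceil(sqrt(292)) = 18.
Baby table (245^j mod 293 for j=0..17):
  0:1  1:245  2:253  3:162  4:135  5:259  6:167  7:188
  8:59  9:98  10:277  11:182  12:54  13:45  14:184  15:251
  16:258  17:215
Giant step factor: 245^(-18) ≡ 9 (mod 293).
Scan 112·9^i mod 293 for i = 0, 1, …:
  i=0: 112   i=1: 129   i=2: 282   i=3: 194
  i=4: 281   i=5: 185   i=6: 200   i=7: 42
  i=8: 85   i=9: 179     …   i=14: 89
  i=15: 215
Match at i=15, j=17: x = 15·18 + 17 = 287.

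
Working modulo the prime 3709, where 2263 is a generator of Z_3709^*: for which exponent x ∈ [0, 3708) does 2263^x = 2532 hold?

Baby-step giant-step with m = ceil(sqrt(3708)) = 61.
Baby table (2263^j mod 3709 for j=0..60):
  0:1  1:2263  2:2749  3:994  4:1768  5:2682  6:1442  7:3035
  8:2846  9:1674  10:1373  11:2666  12:2324  13:3559  14:1778  15:3058
  16:2969  17:1848  18:1981  19:2531  20:957  21:3344  22:1112  23:1754
  24:672  25:46  26:246  27:348  28:1216  29:3439  30:975  31:3279
  32:2377  33:1101  34:2824  35:105  36:239  37:3052  38:518  39:190
  40:3435  41:3050  42:3410  43:2110  44:1447  45:3223  46:1755  47:2935
  48:2795  49:1240  50:2116  51:189  52:1172  53:301  54:2416  55:342
  56:2474  57:1781  58:2429  59:89  60:1121
Giant step factor: 2263^(-61) ≡ 1729 (mod 3709).
Scan 2532·1729^i mod 3709 for i = 0, 1, …:
  i=0: 2532   i=1: 1208   i=2: 465   i=3: 2841
  i=4: 1373
Match at i=4, j=10: x = 4·61 + 10 = 254.

254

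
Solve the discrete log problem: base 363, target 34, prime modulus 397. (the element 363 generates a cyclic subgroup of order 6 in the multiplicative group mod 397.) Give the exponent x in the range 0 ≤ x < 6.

4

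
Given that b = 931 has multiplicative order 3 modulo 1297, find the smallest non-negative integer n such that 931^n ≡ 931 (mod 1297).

Successive powers of 931 modulo 1297:
  931^0=1  931^1=931
So 931^1 ≡ 931 (mod 1297), giving n = 1.

1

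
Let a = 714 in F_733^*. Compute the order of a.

61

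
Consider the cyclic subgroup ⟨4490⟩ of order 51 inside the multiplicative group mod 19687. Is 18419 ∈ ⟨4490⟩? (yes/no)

no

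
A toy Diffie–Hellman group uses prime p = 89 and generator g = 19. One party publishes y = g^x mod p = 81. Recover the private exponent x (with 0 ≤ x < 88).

Baby-step giant-step with m = ceil(sqrt(88)) = 10.
Baby table (19^j mod 89 for j=0..9):
  0:1  1:19  2:5  3:6  4:25  5:30  6:36  7:61
  8:2  9:38
Giant step factor: 19^(-10) ≡ 9 (mod 89).
Scan 81·9^i mod 89 for i = 0, 1, …:
  i=0: 81   i=1: 17   i=2: 64   i=3: 42
  i=4: 22   i=5: 20   i=6: 2
Match at i=6, j=8: x = 6·10 + 8 = 68.

68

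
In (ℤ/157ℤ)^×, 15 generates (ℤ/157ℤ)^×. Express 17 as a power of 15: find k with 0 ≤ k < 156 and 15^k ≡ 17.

8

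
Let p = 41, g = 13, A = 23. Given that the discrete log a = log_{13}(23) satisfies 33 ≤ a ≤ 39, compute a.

36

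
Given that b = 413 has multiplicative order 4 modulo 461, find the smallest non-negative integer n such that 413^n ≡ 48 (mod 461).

3

Successive powers of 413 modulo 461:
  413^0=1  413^1=413  413^2=460  413^3=48
So 413^3 ≡ 48 (mod 461), giving n = 3.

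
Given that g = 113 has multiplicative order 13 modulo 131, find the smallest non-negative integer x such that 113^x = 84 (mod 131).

Successive powers of 113 modulo 131:
  113^0=1  113^1=113  113^2=62  113^3=63  113^4=45  113^5=107
  113^6=39  113^7=84
So 113^7 ≡ 84 (mod 131), giving x = 7.

7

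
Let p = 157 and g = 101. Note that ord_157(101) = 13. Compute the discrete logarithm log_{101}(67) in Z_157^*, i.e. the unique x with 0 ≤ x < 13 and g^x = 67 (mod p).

3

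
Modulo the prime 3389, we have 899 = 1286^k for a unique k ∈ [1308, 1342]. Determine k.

1326

Compute 1286^1308 mod 3389 = 3114, then multiply by 1286 repeatedly:
  1286^1308=3114  1286^1309=2195  1286^1310=3122  1286^1311=2316  1286^1312=2834
  1286^1313=1349  1286^1314=3035  1286^1315=2271  1286^1316=2577  1286^1317=2969
  1286^1318=2120  1286^1319=1564  1286^1320=1627  1286^1321=1309  1286^1322=2430
  1286^1323=322  1286^1324=634  1286^1325=1964  1286^1326=899
Found 899 at exponent 1326.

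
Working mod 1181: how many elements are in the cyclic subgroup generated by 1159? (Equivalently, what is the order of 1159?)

236

The order of 1159 must divide p − 1 = 1180 = 2^2 · 5 · 59.
Divisors: 1, 2, 4, 5, 10, 20, 59, 118, 236, 295, 590, 1180.
Check each in increasing order: 1159^1 ≡ 1159;  1159^2 ≡ 484;  1159^4 ≡ 418;  1159^5 ≡ 252;  1159^10 ≡ 911;  1159^20 ≡ 859;  1159^59 ≡ 938;  1159^118 ≡ 1180;  1159^236 ≡ 1.
Smallest exponent giving 1 is 236.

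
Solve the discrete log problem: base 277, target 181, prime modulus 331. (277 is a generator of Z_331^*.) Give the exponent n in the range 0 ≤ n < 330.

231

Baby-step giant-step with m = ceil(sqrt(330)) = 19.
Baby table (277^j mod 331 for j=0..18):
  0:1  1:277  2:268  3:92  4:328  5:162  6:189  7:55
  8:9  9:176  10:95  11:166  12:304  13:134  14:46  15:164
  16:81  17:260  18:193
Giant step factor: 277^(-19) ≡ 37 (mod 331).
Scan 181·37^i mod 331 for i = 0, 1, …:
  i=0: 181   i=1: 77   i=2: 201   i=3: 155
  i=4: 108   i=5: 24   i=6: 226   i=7: 87
  i=8: 240   i=9: 274   i=10: 208   i=11: 83
  i=12: 92
Match at i=12, j=3: n = 12·19 + 3 = 231.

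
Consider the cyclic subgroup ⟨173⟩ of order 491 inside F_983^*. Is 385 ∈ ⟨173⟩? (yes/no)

yes

385 ∈ ⟨173⟩ iff 385^491 ≡ 1 (mod 983), since |⟨173⟩| = 491.
385^491 mod 983 = 1.
Since 1 = 1, 385 lies in the subgroup.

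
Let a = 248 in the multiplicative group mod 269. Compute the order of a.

The order of 248 must divide p − 1 = 268 = 2^2 · 67.
Divisors: 1, 2, 4, 67, 134, 268.
Check each in increasing order: 248^1 ≡ 248;  248^2 ≡ 172;  248^4 ≡ 263;  248^67 ≡ 268;  248^134 ≡ 1.
Smallest exponent giving 1 is 134.

134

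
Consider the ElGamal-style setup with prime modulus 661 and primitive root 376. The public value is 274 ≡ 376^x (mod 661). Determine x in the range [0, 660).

628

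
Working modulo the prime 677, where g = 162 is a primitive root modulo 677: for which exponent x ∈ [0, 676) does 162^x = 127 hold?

Baby-step giant-step with m = ceil(sqrt(676)) = 26.
Baby table (162^j mod 677 for j=0..25):
  0:1  1:162  2:518  3:645  4:232  5:349  6:347  7:23
  8:341  9:405  10:618  11:597  12:580  13:534  14:529  15:396
  16:514  17:674  18:191  19:477  20:96  21:658  22:307  23:313
  24:608  25:331
Giant step factor: 162^(-26) ≡ 414 (mod 677).
Scan 127·414^i mod 677 for i = 0, 1, …:
  i=0: 127   i=1: 449   i=2: 388   i=3: 183
  i=4: 615   i=5: 58   i=6: 317   i=7: 577
  i=8: 574   i=9: 9   i=10: 341
Match at i=10, j=8: x = 10·26 + 8 = 268.

268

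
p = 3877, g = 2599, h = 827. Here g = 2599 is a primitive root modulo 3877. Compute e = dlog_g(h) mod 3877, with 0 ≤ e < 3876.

Baby-step giant-step with m = ceil(sqrt(3876)) = 63.
Baby table (2599^j mod 3877 for j=0..62):
  0:1  1:2599  2:1067  3:1078  4:2528  5:2634  6:2861  7:3530
  8:1488  9:1943  10:2003  11:2863  12:974  13:3622  14:222  15:3182
  16:377  17:2819  18:2928  19:3198  20:3191  21:506  22:791  23:999
  24:2688  25:3635  26:2993  27:1545  28:2760  29:790  30:2277  31:1621
  32:2557  33:465  34:2788  35:3776  36:1137  37:789  38:3555  39:554
  40:1479  41:1814  42:154  43:915  44:1484  45:3178  46:1612  47:2428
  48:2493  49:840  50:409  51:693  52:2179  53:2801  54:2670  55:3377
  56:3172  57:1526  58:3780  59:3779  60:1180  61:113  62:2912
Giant step factor: 2599^(-63) ≡ 838 (mod 3877).
Scan 827·838^i mod 3877 for i = 0, 1, …:
  i=0: 827   i=1: 2920   i=2: 573   i=3: 3303
  i=4: 3613   i=5: 3634   i=6: 1847   i=7: 863
  i=8: 2072   i=9: 3317     …   i=55: 1138
  i=56: 3779
Match at i=56, j=59: e = 56·63 + 59 = 3587.

3587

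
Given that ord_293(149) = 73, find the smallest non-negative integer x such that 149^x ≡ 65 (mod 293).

16

Successive powers of 149 modulo 293:
  149^0=1  149^1=149  149^2=226  149^3=272  149^4=94  149^5=235
  149^6=148  149^7=77  149^8=46  149^9=115  149^10=141  149^11=206
  149^12=222  149^13=262  149^14=69  149^15=26  149^16=65
So 149^16 ≡ 65 (mod 293), giving x = 16.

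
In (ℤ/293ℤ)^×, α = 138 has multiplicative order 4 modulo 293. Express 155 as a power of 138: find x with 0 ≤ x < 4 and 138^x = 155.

Successive powers of 138 modulo 293:
  138^0=1  138^1=138  138^2=292  138^3=155
So 138^3 ≡ 155 (mod 293), giving x = 3.

3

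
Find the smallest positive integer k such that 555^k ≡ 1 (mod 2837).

1418

The order of 555 must divide p − 1 = 2836 = 2^2 · 709.
Divisors: 1, 2, 4, 709, 1418, 2836.
Check each in increasing order: 555^1 ≡ 555;  555^2 ≡ 1629;  555^4 ≡ 1046;  555^709 ≡ 2836;  555^1418 ≡ 1.
Smallest exponent giving 1 is 1418.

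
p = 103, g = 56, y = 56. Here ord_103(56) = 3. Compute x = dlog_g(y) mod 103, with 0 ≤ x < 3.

1

Successive powers of 56 modulo 103:
  56^0=1  56^1=56
So 56^1 ≡ 56 (mod 103), giving x = 1.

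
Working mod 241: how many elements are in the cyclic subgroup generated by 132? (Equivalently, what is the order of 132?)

The order of 132 must divide p − 1 = 240 = 2^4 · 3 · 5.
Divisors: 1, 2, 3, 4, 5, 6, 8, 10, 12, 15, 16, 20, 24, 30, 40, 48, 60, 80, 120, 240.
Check each in increasing order: 132^1 ≡ 132;  132^2 ≡ 72;  132^3 ≡ 105;  132^4 ≡ 123;  132^5 ≡ 89;  132^6 ≡ 180;  132^8 ≡ 187;  132^10 ≡ 209;  132^12 ≡ 106;  132^15 ≡ 44;  132^16 ≡ 24;  132^20 ≡ 60;  132^24 ≡ 150;  132^30 ≡ 8;  132^40 ≡ 226;  132^48 ≡ 87;  132^60 ≡ 64;  132^80 ≡ 225;  132^120 ≡ 240;  132^240 ≡ 1.
Smallest exponent giving 1 is 240.

240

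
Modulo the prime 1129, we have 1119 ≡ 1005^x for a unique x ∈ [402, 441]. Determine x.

Compute 1005^402 mod 1129 = 35, then multiply by 1005 repeatedly:
  1005^402=35  1005^403=176  1005^404=756  1005^405=1092  1005^406=72
  1005^407=104  1005^408=652  1005^409=440  1005^410=761  1005^411=472
  1005^412=180  1005^413=260  1005^414=501  1005^415=1100  1005^416=209
  1005^417=51  1005^418=450  1005^419=650  1005^420=688  1005^421=492
  1005^422=1087  1005^423=692  1005^424=1125  1005^425=496  1005^426=591
  1005^427=101  1005^428=1024  1005^429=601  1005^430=1119
Found 1119 at exponent 430.

430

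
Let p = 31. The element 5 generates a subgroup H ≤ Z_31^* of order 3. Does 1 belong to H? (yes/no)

yes

⟨5⟩ has order 3; its elements mod 31 are {1, 5, 25}.
1 is in this set.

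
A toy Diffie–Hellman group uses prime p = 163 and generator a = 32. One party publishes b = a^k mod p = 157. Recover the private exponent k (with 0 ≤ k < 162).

Baby-step giant-step with m = ceil(sqrt(162)) = 13.
Baby table (32^j mod 163 for j=0..12):
  0:1  1:32  2:46  3:5  4:160  5:67  6:25  7:148
  8:9  9:125  10:88  11:45  12:136
Giant step factor: 32^(-13) ≡ 153 (mod 163).
Scan 157·153^i mod 163 for i = 0, 1, …:
  i=0: 157   i=1: 60   i=2: 52   i=3: 132
  i=4: 147   i=5: 160
Match at i=5, j=4: k = 5·13 + 4 = 69.

69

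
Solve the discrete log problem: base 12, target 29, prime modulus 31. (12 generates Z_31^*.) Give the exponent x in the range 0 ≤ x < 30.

21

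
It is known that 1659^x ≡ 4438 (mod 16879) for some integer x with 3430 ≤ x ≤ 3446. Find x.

3440

Compute 1659^3430 mod 16879 = 15140, then multiply by 1659 repeatedly:
  1659^3430=15140  1659^3431=1308  1659^3432=9460  1659^3433=13549  1659^3434=11842
  1659^3435=15601  1659^3436=6552  1659^3437=16571  1659^3438=12277  1659^3439=11469
  1659^3440=4438
Found 4438 at exponent 3440.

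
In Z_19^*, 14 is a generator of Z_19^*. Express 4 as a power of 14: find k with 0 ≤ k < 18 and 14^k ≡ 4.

Successive powers of 14 modulo 19:
  14^0=1  14^1=14  14^2=6  14^3=8  14^4=17  14^5=10
  14^6=7  14^7=3  14^8=4
So 14^8 ≡ 4 (mod 19), giving k = 8.

8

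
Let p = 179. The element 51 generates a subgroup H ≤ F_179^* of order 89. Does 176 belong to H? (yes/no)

176 ∈ ⟨51⟩ iff 176^89 ≡ 1 (mod 179), since |⟨51⟩| = 89.
176^89 mod 179 = 178.
Since 178 ≠ 1, 176 does not lie in the subgroup.

no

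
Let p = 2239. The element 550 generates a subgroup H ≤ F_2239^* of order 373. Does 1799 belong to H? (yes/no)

1799 ∈ ⟨550⟩ iff 1799^373 ≡ 1 (mod 2239), since |⟨550⟩| = 373.
1799^373 mod 2239 = 296.
Since 296 ≠ 1, 1799 does not lie in the subgroup.

no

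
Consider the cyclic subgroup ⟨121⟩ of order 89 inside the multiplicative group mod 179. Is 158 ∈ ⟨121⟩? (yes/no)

158 ∈ ⟨121⟩ iff 158^89 ≡ 1 (mod 179), since |⟨121⟩| = 89.
158^89 mod 179 = 1.
Since 1 = 1, 158 lies in the subgroup.

yes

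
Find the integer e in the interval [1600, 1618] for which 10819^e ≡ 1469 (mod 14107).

Compute 10819^1600 mod 14107 = 11157, then multiply by 10819 repeatedly:
  10819^1600=11157  10819^1601=8091  10819^1602=2594  10819^1603=5663  10819^1604=1296
  10819^1605=13173  10819^1606=9773  10819^1607=2122  10819^1608=5829  10819^1609=5661
  10819^1610=7872  10819^1611=3209  10819^1612=844  10819^1613=4007  10819^1614=922
  10819^1615=1469
Found 1469 at exponent 1615.

1615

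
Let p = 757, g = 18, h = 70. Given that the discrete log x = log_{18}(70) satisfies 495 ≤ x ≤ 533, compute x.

516

Compute 18^495 mod 757 = 65, then multiply by 18 repeatedly:
  18^495=65  18^496=413  18^497=621  18^498=580  18^499=599
  18^500=184  18^501=284  18^502=570  18^503=419  18^504=729
  18^505=253  18^506=12  18^507=216  18^508=103  18^509=340
  18^510=64  18^511=395  18^512=297  18^513=47  18^514=89
  18^515=88  18^516=70
Found 70 at exponent 516.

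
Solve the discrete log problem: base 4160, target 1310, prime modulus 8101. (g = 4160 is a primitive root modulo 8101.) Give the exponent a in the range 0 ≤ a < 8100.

Baby-step giant-step with m = ceil(sqrt(8100)) = 90.
Baby table (4160^j mod 8101 for j=0..89):
  0:1  1:4160  2:1864  3:1583  4:7268  5:1948  6:2680  7:1824
  8:5304  9:5617  10:3436  11:3596  12:4914  13:3417  14:5566  15:1902
  16:5744  17:5191  18:5395  19:3430  20:2939  21:1831  22:2020  23:2463
  24:6416  25:5866  26:2348  27:5975  28:2132  29:6626  30:4558  31:4940
  32:6264  33:5424  34:2555  35:288  36:7233  37:2166  38:2248  39:3126
  40:2055  41:2245  42:6848  43:4564  44:5597  45:1246  46:6821  47:5658
  48:3875  49:7111  50:5009  51:1668  52:4424  53:6469  54:7619  55:3928
  56:763  57:6589  58:4557  59:780  60:4400  61:3841  62:3388  63:6441
  64:4553  65:342  66:5045  67:5610  68:6720  69:6750  70:1934  71:1147
  72:31  73:7445  74:1077  75:467  76:6581  77:3681  78:2070  79:7938
  80:2404  81:4006  82:1203  83:6163  84:6516  85:614  86:2425  87:2255
  88:7943  89:7002
Giant step factor: 4160^(-90) ≡ 5580 (mod 8101).
Scan 1310·5580^i mod 8101 for i = 0, 1, …:
  i=0: 1310   i=1: 2698   i=2: 3182   i=3: 6269
  i=4: 902   i=5: 2439   i=6: 8041   i=7: 5442
  i=8: 3812   i=9: 5835     …   i=54: 2266
  i=55: 6720
Match at i=55, j=68: a = 55·90 + 68 = 5018.

5018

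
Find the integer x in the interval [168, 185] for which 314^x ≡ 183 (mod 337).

Compute 314^168 mod 337 = 336, then multiply by 314 repeatedly:
  314^168=336  314^169=23  314^170=145  314^171=35  314^172=206
  314^173=317  314^174=123  314^175=204  314^176=26  314^177=76
  314^178=274  314^179=101  314^180=36  314^181=183
Found 183 at exponent 181.

181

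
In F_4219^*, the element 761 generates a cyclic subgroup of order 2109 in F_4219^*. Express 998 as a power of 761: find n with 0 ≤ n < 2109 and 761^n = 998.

243

Baby-step giant-step with m = ceil(sqrt(2109)) = 46.
Baby table (761^j mod 4219 for j=0..45):
  0:1  1:761  2:1118  3:2779  4:1100  5:1738  6:2071  7:2344
  8:3366  9:593  10:4059  11:591  12:2537  13:2574  14:1198  15:374
  16:1941  17:451  18:1472  19:2157  20:286  21:2477  22:3323  23:1622
  24:2394  25:3445  26:1646  27:3782  28:744  29:838  30:649  31:266
  32:4133  33:2058  34:889  35:1489  36:2437  37:2416  38:3311  39:928
  40:1635  41:3849  42:1103  43:4021  44:1206  45:2243
Giant step factor: 761^(-46) ≡ 4169 (mod 4219).
Scan 998·4169^i mod 4219 for i = 0, 1, …:
  i=0: 998   i=1: 728   i=2: 1571   i=3: 1611
  i=4: 3830   i=5: 2574
Match at i=5, j=13: n = 5·46 + 13 = 243.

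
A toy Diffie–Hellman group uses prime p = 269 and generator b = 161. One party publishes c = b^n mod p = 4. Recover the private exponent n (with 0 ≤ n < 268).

22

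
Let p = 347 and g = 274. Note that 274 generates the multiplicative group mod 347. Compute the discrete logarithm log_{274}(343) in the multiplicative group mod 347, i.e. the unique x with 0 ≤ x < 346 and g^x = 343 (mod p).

309

Baby-step giant-step with m = ceil(sqrt(346)) = 19.
Baby table (274^j mod 347 for j=0..18):
  0:1  1:274  2:124  3:317  4:108  5:97  6:206  7:230
  8:213  9:66  10:40  11:203  12:102  13:188  14:156  15:63
  16:259  17:178  18:192
Giant step factor: 274^(-19) ≡ 273 (mod 347).
Scan 343·273^i mod 347 for i = 0, 1, …:
  i=0: 343   i=1: 296   i=2: 304   i=3: 59
  i=4: 145   i=5: 27   i=6: 84   i=7: 30
  i=8: 209   i=9: 149     …   i=15: 341
  i=16: 97
Match at i=16, j=5: x = 16·19 + 5 = 309.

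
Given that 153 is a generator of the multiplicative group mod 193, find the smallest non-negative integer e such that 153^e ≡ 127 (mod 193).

Baby-step giant-step with m = ceil(sqrt(192)) = 14.
Baby table (153^j mod 193 for j=0..13):
  0:1  1:153  2:56  3:76  4:48  5:10  6:179  7:174
  8:181  9:94  10:100  11:53  12:3  13:73
Giant step factor: 153^(-14) ≡ 54 (mod 193).
Scan 127·54^i mod 193 for i = 0, 1, …:
  i=0: 127   i=1: 103   i=2: 158   i=3: 40
  i=4: 37   i=5: 68   i=6: 5   i=7: 77
  i=8: 105   i=9: 73
Match at i=9, j=13: e = 9·14 + 13 = 139.

139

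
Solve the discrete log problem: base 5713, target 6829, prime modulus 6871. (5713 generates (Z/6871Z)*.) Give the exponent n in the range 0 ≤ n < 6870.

Baby-step giant-step with m = ceil(sqrt(6870)) = 83.
Baby table (5713^j mod 6871 for j=0..82):
  0:1  1:5713  2:1119  3:2817  4:1639  5:5305  6:6355  7:6622
  8:6631  9:3080  10:6280  11:4149  12:5158  13:4806  14:162  15:4792
  16:2632  17:2868  18:4420  19:535  20:5731  21:888  22:2346  23:4248
  24:452  25:5651  26:4205  27:2149  28:5631  29:6752  30:382  31:4259
  32:1456  33:4218  34:837  35:6436  36:2147  37:1076  38:4514  39:1619
  40:981  41:4588  42:5250  43:1335  44:45  45:2858  46:2258  47:3087
  48:5045  49:5111  50:4264  51:2537  52:2942  53:1180  54:889  55:1188
  56:5367  57:3269  58:419  59:2639  60:1633  61:5382  62:6512  63:3462
  64:3668  65:5605  66:2505  67:5643  68:6598  69:68  70:3708  71:511
  72:6039  73:1516  74:3448  75:6138  76:3681  77:4293  78:3310  79:1038
  80:421  81:323  82:3871
Giant step factor: 5713^(-83) ≡ 6687 (mod 6871).
Scan 6829·6687^i mod 6871 for i = 0, 1, …:
  i=0: 6829   i=1: 857   i=2: 345   i=3: 5230
  i=4: 6491   i=5: 1210   i=6: 4103   i=7: 858
  i=8: 161   i=9: 4731     …   i=20: 2814
  i=21: 4420
Match at i=21, j=18: n = 21·83 + 18 = 1761.

1761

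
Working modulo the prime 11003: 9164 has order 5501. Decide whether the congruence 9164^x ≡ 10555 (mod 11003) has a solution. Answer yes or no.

no

10555 ∈ ⟨9164⟩ iff 10555^5501 ≡ 1 (mod 11003), since |⟨9164⟩| = 5501.
10555^5501 mod 11003 = 11002.
Since 11002 ≠ 1, 10555 does not lie in the subgroup.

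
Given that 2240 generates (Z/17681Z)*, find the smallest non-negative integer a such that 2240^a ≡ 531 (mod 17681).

Baby-step giant-step with m = ceil(sqrt(17680)) = 133.
Baby table (2240^j mod 17681 for j=0..132):
  0:1  1:2240  2:13877  3:1282  4:7358  5:3228  6:16872  7:8983
  8:942  9:6041  10:5875  11:5336  12:284  13:17325  14:15886  15:10468
  16:3314  17:15021  18:97  19:5108  20:2313  21:587  22:6486  23:12539
  24:9932  25:4982  26:2969  27:2504  28:4083  29:4843  30:9867  31:830
  32:2695  33:7579  34:3200  35:7195  36:9409  37:408  38:12189  39:3896
  40:10307  41:13975  42:8630  43:5867  44:5097  45:13035  46:7069  47:10065
  48:2325  49:9786  50:13881  51:10242  52:9823  53:8356  54:10942  55:4214
  56:15387  57:6611  58:9643  59:11819  60:6103  61:3307  62:17022  63:9044
  64:13815  65:3850  66:13353  67:12149  68:2701  69:3338  70:15738  71:14887
  72:514  73:2095  74:7335  75:4751  76:15959  77:14859  78:8518  79:2521
  80:6801  81:10899  82:13980  83:2149  84:4528  85:11507  86:14463  87:5528
  88:6020  89:11878  90:14496  91:8724  92:4255  93:1141  94:9776  95:9162
  96:12920  97:14684  98:5500  99:14024  100:12304  101:13962  102:14872  103:2276
  104:6112  105:5786  106:467  107:2901  108:9313  109:15221  110:6072  111:4591
  112:11179  113:4664  114:15570  115:9868  116:3070  117:16572  118:8861  119:10558
  120:10423  121:8600  122:9391  123:13131  124:9937  125:16182  126:1630  127:8914
  128:5511  129:3302  130:5822  131:10383  132:7405
Giant step factor: 2240^(-133) ≡ 4402 (mod 17681).
Scan 531·4402^i mod 17681 for i = 0, 1, …:
  i=0: 531   i=1: 3570   i=2: 14412   i=3: 2196
  i=4: 12966   i=5: 2064   i=6: 15375   i=7: 15563
  i=8: 12132   i=9: 8444     …   i=86: 13719
  i=87: 10423
Match at i=87, j=120: a = 87·133 + 120 = 11691.

11691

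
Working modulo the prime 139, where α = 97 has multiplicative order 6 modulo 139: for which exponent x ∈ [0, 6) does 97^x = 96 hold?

2

Successive powers of 97 modulo 139:
  97^0=1  97^1=97  97^2=96
So 97^2 ≡ 96 (mod 139), giving x = 2.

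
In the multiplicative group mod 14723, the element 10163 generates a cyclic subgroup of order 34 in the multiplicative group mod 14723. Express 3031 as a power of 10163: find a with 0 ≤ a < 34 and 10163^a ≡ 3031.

29

Successive powers of 10163 modulo 14723:
  10163^0=1  10163^1=10163  10163^2=4724  10163^3=13032  10163^4=10831  10163^5=6305
  10163^6=3219  10163^7=191  10163^8=12420  10163^9=4181  10163^10=925  10163^11=7501
  10163^12=11692  10163^13=11186  10163^14=7035  10163^15=1817  10163^16=3529  10163^17=14722
  10163^18=4560  10163^19=9999  10163^20=1691  10163^21=3892  10163^22=8418  10163^23=11504
  10163^24=14532  10163^25=2303  10163^26=10542  10163^27=13798  10163^28=7222  10163^29=3031
So 10163^29 ≡ 3031 (mod 14723), giving a = 29.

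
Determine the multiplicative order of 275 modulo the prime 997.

The order of 275 must divide p − 1 = 996 = 2^2 · 3 · 83.
Divisors: 1, 2, 3, 4, 6, 12, 83, 166, 249, 332, 498, 996.
Check each in increasing order: 275^1 ≡ 275;  275^2 ≡ 850;  275^3 ≡ 452;  275^4 ≡ 672;  275^6 ≡ 916;  275^12 ≡ 579;  275^83 ≡ 91;  275^166 ≡ 305;  275^249 ≡ 836;  275^332 ≡ 304;  275^498 ≡ 996;  275^996 ≡ 1.
Smallest exponent giving 1 is 996.

996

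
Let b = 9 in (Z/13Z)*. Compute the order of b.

The order of 9 must divide p − 1 = 12 = 2^2 · 3.
Divisors: 1, 2, 3, 4, 6, 12.
Check each in increasing order: 9^1 ≡ 9;  9^2 ≡ 3;  9^3 ≡ 1.
Smallest exponent giving 1 is 3.

3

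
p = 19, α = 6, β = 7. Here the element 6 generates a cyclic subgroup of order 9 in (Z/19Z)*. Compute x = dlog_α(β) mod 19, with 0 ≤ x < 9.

3

Successive powers of 6 modulo 19:
  6^0=1  6^1=6  6^2=17  6^3=7
So 6^3 ≡ 7 (mod 19), giving x = 3.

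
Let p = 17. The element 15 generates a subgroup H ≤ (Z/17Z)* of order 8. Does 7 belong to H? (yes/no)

no

⟨15⟩ has order 8; its elements mod 17 are {1, 2, 4, 8, 9, 13, 15, 16}.
7 is not in this set.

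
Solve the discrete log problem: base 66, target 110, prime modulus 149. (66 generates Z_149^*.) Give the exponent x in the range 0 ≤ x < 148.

98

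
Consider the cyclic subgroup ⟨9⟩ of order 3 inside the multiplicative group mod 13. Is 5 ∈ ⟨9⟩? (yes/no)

no

⟨9⟩ has order 3; its elements mod 13 are {1, 3, 9}.
5 is not in this set.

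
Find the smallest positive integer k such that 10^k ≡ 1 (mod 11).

2

The order of 10 must divide p − 1 = 10 = 2 · 5.
Divisors: 1, 2, 5, 10.
Check each in increasing order: 10^1 ≡ 10;  10^2 ≡ 1.
Smallest exponent giving 1 is 2.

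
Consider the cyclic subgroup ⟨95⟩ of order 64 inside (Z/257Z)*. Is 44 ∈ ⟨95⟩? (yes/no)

44 ∈ ⟨95⟩ iff 44^64 ≡ 1 (mod 257), since |⟨95⟩| = 64.
44^64 mod 257 = 1.
Since 1 = 1, 44 lies in the subgroup.

yes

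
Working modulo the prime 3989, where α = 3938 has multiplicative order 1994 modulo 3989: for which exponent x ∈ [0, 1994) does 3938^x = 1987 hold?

1640

Baby-step giant-step with m = ceil(sqrt(1994)) = 45.
Baby table (3938^j mod 3989 for j=0..44):
  0:1  1:3938  2:2601  3:2975  4:3846  5:3304  6:3023  7:1398
  8:504  9:2219  10:2512  11:3525  12:3719  13:1803  14:3783  15:2528
  16:2709  17:1456  18:1535  19:1495  20:3535  21:3209  22:3879  23:1621
  24:1098  25:3837  26:3763  27:3548  28:2546  29:1791  30:406  31:3228
  32:2910  33:3172  34:1777  35:1120  36:2715  37:1150  38:1185  39:3389
  40:2677  41:3088  42:2072  43:2031  44:133
Giant step factor: 3938^(-45) ≡ 938 (mod 3989).
Scan 1987·938^i mod 3989 for i = 0, 1, …:
  i=0: 1987   i=1: 943   i=2: 2965   i=3: 837
  i=4: 3262   i=5: 193   i=6: 1529   i=7: 2151
  i=8: 3193   i=9: 3284     …   i=35: 3963
  i=36: 3535
Match at i=36, j=20: x = 36·45 + 20 = 1640.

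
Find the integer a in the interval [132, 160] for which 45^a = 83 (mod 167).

Compute 45^132 mod 167 = 24, then multiply by 45 repeatedly:
  45^132=24  45^133=78  45^134=3  45^135=135  45^136=63
  45^137=163  45^138=154  45^139=83
Found 83 at exponent 139.

139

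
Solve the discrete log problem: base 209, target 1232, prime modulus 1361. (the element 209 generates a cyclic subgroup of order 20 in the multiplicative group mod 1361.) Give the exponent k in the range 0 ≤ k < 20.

Successive powers of 209 modulo 1361:
  209^0=1  209^1=209  209^2=129  209^3=1102  209^4=309  209^5=614
  209^6=392  209^7=268  209^8=211  209^9=547  209^10=1360  209^11=1152
  209^12=1232
So 209^12 ≡ 1232 (mod 1361), giving k = 12.

12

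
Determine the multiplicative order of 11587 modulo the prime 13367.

The order of 11587 must divide p − 1 = 13366 = 2 · 41 · 163.
Divisors: 1, 2, 41, 82, 163, 326, 6683, 13366.
Check each in increasing order: 11587^1 ≡ 11587;  11587^2 ≡ 421;  11587^41 ≡ 1108;  11587^82 ≡ 11267;  11587^163 ≡ 12091;  11587^326 ≡ 10769;  11587^6683 ≡ 1.
Smallest exponent giving 1 is 6683.

6683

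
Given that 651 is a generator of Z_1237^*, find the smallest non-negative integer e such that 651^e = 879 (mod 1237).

Baby-step giant-step with m = ceil(sqrt(1236)) = 36.
Baby table (651^j mod 1237 for j=0..35):
  0:1  1:651  2:747  3:156  4:122  5:254  6:833  7:477
  8:40  9:63  10:192  11:55  12:1169  13:264  14:1158  15:525
  16:363  17:46  18:258  19:963  20:991  21:664  22:551  23:1208
  24:913  25:603  26:424  27:173  28:56  29:583  30:1011  31:77
  32:647  33:617  34:879  35:735
Giant step factor: 651^(-36) ≡ 37 (mod 1237).
Scan 879·37^i mod 1237 for i = 0, 1, …:
  i=0: 879
Match at i=0, j=34: e = 0·36 + 34 = 34.

34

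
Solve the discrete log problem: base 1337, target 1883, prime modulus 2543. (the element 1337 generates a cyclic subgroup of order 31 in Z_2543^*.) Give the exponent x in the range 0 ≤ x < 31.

Successive powers of 1337 modulo 2543:
  1337^0=1  1337^1=1337  1337^2=2383  1337^3=2235  1337^4=170  1337^5=963
  1337^6=773  1337^7=1043  1337^8=927  1337^9=958  1337^10=1717  1337^11=1843
  1337^12=2467  1337^13=108  1337^14=1988  1337^15=521  1337^16=2338  1337^17=559
  1337^18=2284  1337^19=2108  1337^20=752  1337^21=939  1337^22=1744  1337^23=2340
  1337^24=690  1337^25=1964  1337^26=1492  1337^27=1092  1337^28=322  1337^29=747
  1337^30=1883
So 1337^30 ≡ 1883 (mod 2543), giving x = 30.

30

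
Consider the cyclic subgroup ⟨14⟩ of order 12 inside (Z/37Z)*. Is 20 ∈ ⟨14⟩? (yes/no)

no

20 ∈ ⟨14⟩ iff 20^12 ≡ 1 (mod 37), since |⟨14⟩| = 12.
20^12 mod 37 = 26.
Since 26 ≠ 1, 20 does not lie in the subgroup.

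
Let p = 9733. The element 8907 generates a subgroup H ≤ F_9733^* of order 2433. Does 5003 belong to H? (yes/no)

yes

5003 ∈ ⟨8907⟩ iff 5003^2433 ≡ 1 (mod 9733), since |⟨8907⟩| = 2433.
5003^2433 mod 9733 = 1.
Since 1 = 1, 5003 lies in the subgroup.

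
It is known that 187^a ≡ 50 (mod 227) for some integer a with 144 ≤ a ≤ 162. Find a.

Compute 187^144 mod 227 = 155, then multiply by 187 repeatedly:
  187^144=155  187^145=156  187^146=116  187^147=127  187^148=141
  187^149=35  187^150=189  187^151=158  187^152=36  187^153=149
  187^154=169  187^155=50
Found 50 at exponent 155.

155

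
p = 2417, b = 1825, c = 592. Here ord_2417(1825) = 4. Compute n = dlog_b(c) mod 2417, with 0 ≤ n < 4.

3

Successive powers of 1825 modulo 2417:
  1825^0=1  1825^1=1825  1825^2=2416  1825^3=592
So 1825^3 ≡ 592 (mod 2417), giving n = 3.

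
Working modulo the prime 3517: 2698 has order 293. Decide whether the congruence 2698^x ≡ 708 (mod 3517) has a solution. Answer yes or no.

yes

708 ∈ ⟨2698⟩ iff 708^293 ≡ 1 (mod 3517), since |⟨2698⟩| = 293.
708^293 mod 3517 = 1.
Since 1 = 1, 708 lies in the subgroup.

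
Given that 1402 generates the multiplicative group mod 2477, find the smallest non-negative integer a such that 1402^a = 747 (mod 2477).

Baby-step giant-step with m = ceil(sqrt(2476)) = 50.
Baby table (1402^j mod 2477 for j=0..49):
  0:1  1:1402  2:1343  3:366  4:393  5:1092  6:198  7:172
  8:875  9:635  10:1027  11:717  12:2049  13:1855  14:2337  15:1880
  16:232  17:777  18:1951  19:694  20:2004  21:690  22:1350  23:272
  24:2363  25:1177  26:472  27:385  28:2261  29:1839  30:2198  31:208
  32:1807  33:1920  34:1818  35:3  36:1729  37:1552  38:1098  39:1179
  40:799  41:594  42:516  43:148  44:1905  45:604  46:2151  47:1193
  48:611  49:2057
Giant step factor: 1402^(-50) ≡ 1874 (mod 2477).
Scan 747·1874^i mod 2477 for i = 0, 1, …:
  i=0: 747   i=1: 373   i=2: 488   i=3: 499
  i=4: 1297   i=5: 641   i=6: 2366   i=7: 54
  i=8: 2116   i=9: 2184     …   i=15: 2242
  i=16: 516
Match at i=16, j=42: a = 16·50 + 42 = 842.

842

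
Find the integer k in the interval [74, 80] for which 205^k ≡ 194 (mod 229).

Compute 205^74 mod 229 = 71, then multiply by 205 repeatedly:
  205^74=71  205^75=128  205^76=134  205^77=219  205^78=11
  205^79=194
Found 194 at exponent 79.

79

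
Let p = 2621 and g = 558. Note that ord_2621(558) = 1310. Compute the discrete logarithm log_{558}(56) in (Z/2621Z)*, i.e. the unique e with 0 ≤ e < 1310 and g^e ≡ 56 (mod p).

745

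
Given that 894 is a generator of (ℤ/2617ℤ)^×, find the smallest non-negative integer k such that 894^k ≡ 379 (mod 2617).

Baby-step giant-step with m = ceil(sqrt(2616)) = 52.
Baby table (894^j mod 2617 for j=0..51):
  0:1  1:894  2:1051  3:91  4:227  5:1429  6:430  7:2338
  8:1806  9:2492  10:781  11:2092  12:1710  13:412  14:1948  15:1207
  16:854  17:1929  18:2540  19:1821  20:200  21:844  22:840  23:2498
  24:911  25:547  26:2256  27:1774  28:54  29:1170  30:1797  31:2297
  32:1790  33:1273  34:2284  35:636  36:695  37:1101  38:302  39:437
  40:745  41:1312  42:512  43:2370  44:1627  45:2103  46:1076  47:1505
  48:332  49:1087  50:871  51:1425
Giant step factor: 894^(-52) ≡ 841 (mod 2617).
Scan 379·841^i mod 2617 for i = 0, 1, …:
  i=0: 379   i=1: 2082   i=2: 189   i=3: 1929
Match at i=3, j=17: k = 3·52 + 17 = 173.

173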